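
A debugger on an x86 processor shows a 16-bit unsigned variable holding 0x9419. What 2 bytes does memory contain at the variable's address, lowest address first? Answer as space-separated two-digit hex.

19 94

Split into bytes (most-significant first): 94 19.
Little-endian stores the least-significant byte at the lowest address.
So at ascending addresses the bytes are 19 94.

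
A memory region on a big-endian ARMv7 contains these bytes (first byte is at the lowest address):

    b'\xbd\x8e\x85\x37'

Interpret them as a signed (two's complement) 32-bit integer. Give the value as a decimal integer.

In big-endian order the high byte comes first in memory.
The bytes are already most-significant first: 0xBD8E8537.
Top bit is set, so as a signed 32-bit value this is 0xBD8E8537 − 2^32 = -1114733257.

-1114733257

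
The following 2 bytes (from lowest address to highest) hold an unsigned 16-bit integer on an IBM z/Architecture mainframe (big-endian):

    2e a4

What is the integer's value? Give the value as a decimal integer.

11940

Big-endian: lowest address holds the most-significant byte.
The bytes are already most-significant first: 0x2EA4.
0x2EA4 = 11940.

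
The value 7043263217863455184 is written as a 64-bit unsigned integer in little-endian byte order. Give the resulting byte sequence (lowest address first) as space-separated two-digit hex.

D0 71 53 70 94 B2 BE 61

7043263217863455184 in hexadecimal, padded to 64 bits, is 0x61BEB294705371D0.
Split into bytes (most-significant first): 61 BE B2 94 70 53 71 D0.
Little-endian: lowest address holds the least-significant byte.
So at ascending addresses the bytes are D0 71 53 70 94 B2 BE 61.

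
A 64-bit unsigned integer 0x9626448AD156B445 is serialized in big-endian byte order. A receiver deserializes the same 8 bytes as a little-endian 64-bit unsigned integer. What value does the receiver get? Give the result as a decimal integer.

Stored big-endian, the bytes at ascending addresses are 96 26 44 8A D1 56 B4 45.
Read back as little-endian, the first byte is least significant, giving 0x45B456D18A442696.
0x45B456D18A442696 = 5022734942392821398.

5022734942392821398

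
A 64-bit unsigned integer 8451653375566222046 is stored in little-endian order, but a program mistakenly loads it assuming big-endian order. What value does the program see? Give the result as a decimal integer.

16001952893729852021

8451653375566222046 in 64-bit hexadecimal is 0x754A4DF75F5B12DE.
Stored little-endian, the bytes at ascending addresses are DE 12 5B 5F F7 4D 4A 75.
Read back as big-endian, the last byte is least significant, giving 0xDE125B5FF74D4A75.
0xDE125B5FF74D4A75 = 16001952893729852021.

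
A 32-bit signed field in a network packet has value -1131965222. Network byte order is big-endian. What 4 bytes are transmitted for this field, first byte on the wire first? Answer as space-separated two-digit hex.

Two's complement of -1131965222 in 32 bits: 1131965222 = 0x43786B26; invert → 0xBC8794D9; add 1 → 0xBC8794DA.
Split into bytes (most-significant first): BC 87 94 DA.
In big-endian order the high byte comes first in memory.
So the memory order matches the most-significant-first order: BC 87 94 DA.

BC 87 94 DA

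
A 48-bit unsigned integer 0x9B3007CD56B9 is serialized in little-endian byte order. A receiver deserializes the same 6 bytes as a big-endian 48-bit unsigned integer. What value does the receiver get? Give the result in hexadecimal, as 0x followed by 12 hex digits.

0xB956CD07309B

Stored little-endian, the bytes at ascending addresses are B9 56 CD 07 30 9B.
Read back as big-endian, the last byte is least significant, giving 0xB956CD07309B.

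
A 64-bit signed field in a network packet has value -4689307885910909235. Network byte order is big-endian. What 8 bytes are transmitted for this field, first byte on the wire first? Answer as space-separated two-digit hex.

BE EC 3B 52 A1 D7 9E CD

Two's complement of -4689307885910909235 in 64 bits: 4689307885910909235 = 0x4113C4AD5E286133; invert → 0xBEEC3B52A1D79ECC; add 1 → 0xBEEC3B52A1D79ECD.
Split into bytes (most-significant first): BE EC 3B 52 A1 D7 9E CD.
In big-endian order the high byte comes first in memory.
So the memory order matches the most-significant-first order: BE EC 3B 52 A1 D7 9E CD.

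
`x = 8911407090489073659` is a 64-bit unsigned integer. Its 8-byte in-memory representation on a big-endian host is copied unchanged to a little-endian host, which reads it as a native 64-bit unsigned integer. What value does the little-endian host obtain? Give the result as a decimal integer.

18131351076835535739

8911407090489073659 in 64-bit hexadecimal is 0x7BABAD88BD7F9FFB.
Stored big-endian, the bytes at ascending addresses are 7B AB AD 88 BD 7F 9F FB.
Read back as little-endian, the first byte is least significant, giving 0xFB9F7FBD88ADAB7B.
0xFB9F7FBD88ADAB7B = 18131351076835535739.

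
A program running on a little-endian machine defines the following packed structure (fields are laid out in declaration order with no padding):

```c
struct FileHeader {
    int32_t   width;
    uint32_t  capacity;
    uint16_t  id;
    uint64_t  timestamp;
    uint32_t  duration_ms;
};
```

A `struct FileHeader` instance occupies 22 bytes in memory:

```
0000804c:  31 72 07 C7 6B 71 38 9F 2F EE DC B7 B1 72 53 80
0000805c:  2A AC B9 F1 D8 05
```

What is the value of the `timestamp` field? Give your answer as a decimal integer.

12405869219440343004

`timestamp` follows `width` (4 B), `capacity` (4 B), `id` (2 B), so it starts at offset 4 + 4 + 2 = 10 and occupies 8 bytes.
Bytes at offsets 10..17: DC B7 B1 72 53 80 2A AC.
In little-endian order the low byte comes first in memory.
Reassemble most-significant byte first: AC 2A 80 53 72 B1 B7 DC → 0xAC2A805372B1B7DC.
0xAC2A805372B1B7DC = 12405869219440343004.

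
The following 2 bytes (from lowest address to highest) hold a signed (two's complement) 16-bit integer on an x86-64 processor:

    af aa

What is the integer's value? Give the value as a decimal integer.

-21841

Little-endian stores the least-significant byte at the lowest address.
Reassemble most-significant byte first: AA AF → 0xAAAF.
Top bit is set, so as a signed 16-bit value this is 0xAAAF − 2^16 = -21841.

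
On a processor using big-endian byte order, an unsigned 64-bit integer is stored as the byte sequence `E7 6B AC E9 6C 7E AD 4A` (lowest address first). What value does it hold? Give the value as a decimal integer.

16675612163816992074

Big-endian stores the most-significant byte at the lowest address.
The bytes are already most-significant first: 0xE76BACE96C7EAD4A.
0xE76BACE96C7EAD4A = 16675612163816992074.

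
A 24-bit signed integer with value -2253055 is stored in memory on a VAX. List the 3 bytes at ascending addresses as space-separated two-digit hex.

01 9F DD

Two's complement of -2253055 in 24 bits: 2253055 = 0x2260FF; invert → 0xDD9F00; add 1 → 0xDD9F01.
Split into bytes (most-significant first): DD 9F 01.
Little-endian: lowest address holds the least-significant byte.
So at ascending addresses the bytes are 01 9F DD.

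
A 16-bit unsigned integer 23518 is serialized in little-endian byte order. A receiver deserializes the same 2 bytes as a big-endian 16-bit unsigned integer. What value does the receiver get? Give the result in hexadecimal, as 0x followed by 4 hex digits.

23518 in 16-bit hexadecimal is 0x5BDE.
Stored little-endian, the bytes at ascending addresses are DE 5B.
Read back as big-endian, the last byte is least significant, giving 0xDE5B.

0xDE5B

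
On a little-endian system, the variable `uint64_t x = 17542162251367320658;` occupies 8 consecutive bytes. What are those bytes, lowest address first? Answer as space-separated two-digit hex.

52 0C 04 11 A0 47 72 F3

17542162251367320658 in hexadecimal, padded to 64 bits, is 0xF37247A011040C52.
Split into bytes (most-significant first): F3 72 47 A0 11 04 0C 52.
Little-endian stores the least-significant byte at the lowest address.
So at ascending addresses the bytes are 52 0C 04 11 A0 47 72 F3.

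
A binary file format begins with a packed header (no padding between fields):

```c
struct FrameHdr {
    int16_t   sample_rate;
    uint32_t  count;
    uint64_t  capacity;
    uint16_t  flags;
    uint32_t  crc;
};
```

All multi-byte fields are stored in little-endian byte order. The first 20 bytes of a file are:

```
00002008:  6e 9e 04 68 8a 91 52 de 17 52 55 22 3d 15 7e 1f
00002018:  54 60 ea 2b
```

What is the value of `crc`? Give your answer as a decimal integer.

736780372

`crc` follows `sample_rate` (2 B), `count` (4 B), `capacity` (8 B), `flags` (2 B), so it starts at offset 2 + 4 + 8 + 2 = 16 and occupies 4 bytes.
Bytes at offsets 16..19: 54 60 EA 2B.
In little-endian order the low byte comes first in memory.
Reassemble most-significant byte first: 2B EA 60 54 → 0x2BEA6054.
0x2BEA6054 = 736780372.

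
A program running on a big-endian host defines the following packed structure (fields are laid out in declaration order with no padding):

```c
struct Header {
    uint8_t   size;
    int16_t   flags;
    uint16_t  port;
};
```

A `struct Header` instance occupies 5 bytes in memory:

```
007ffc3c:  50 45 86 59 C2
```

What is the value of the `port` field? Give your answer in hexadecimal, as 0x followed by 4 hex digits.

`port` follows `size` (1 B), `flags` (2 B), so it starts at offset 1 + 2 = 3 and occupies 2 bytes.
Bytes at offsets 3..4: 59 C2.
In big-endian order the high byte comes first in memory.
The bytes are already most-significant first: 0x59C2.

0x59C2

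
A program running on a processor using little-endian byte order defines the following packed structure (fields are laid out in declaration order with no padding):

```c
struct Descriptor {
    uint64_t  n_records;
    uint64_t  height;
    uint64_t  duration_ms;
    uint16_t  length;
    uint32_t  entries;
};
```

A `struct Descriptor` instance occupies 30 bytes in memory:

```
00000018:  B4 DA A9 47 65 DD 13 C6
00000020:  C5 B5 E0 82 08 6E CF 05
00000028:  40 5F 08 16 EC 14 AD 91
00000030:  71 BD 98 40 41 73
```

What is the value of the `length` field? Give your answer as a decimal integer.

48497

`length` follows `n_records` (8 B), `height` (8 B), `duration_ms` (8 B), so it starts at offset 8 + 8 + 8 = 24 and occupies 2 bytes.
Bytes at offsets 24..25: 71 BD.
In little-endian order the low byte comes first in memory.
Reassemble most-significant byte first: BD 71 → 0xBD71.
0xBD71 = 48497.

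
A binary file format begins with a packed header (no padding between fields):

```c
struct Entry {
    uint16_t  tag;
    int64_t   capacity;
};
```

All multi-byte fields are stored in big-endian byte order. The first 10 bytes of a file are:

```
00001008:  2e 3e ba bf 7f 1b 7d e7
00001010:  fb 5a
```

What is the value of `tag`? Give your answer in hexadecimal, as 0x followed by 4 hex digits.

`tag` is the first field, at byte offset 0, occupying 2 bytes.
Bytes at offsets 0..1: 2E 3E.
In big-endian order the high byte comes first in memory.
The bytes are already most-significant first: 0x2E3E.

0x2E3E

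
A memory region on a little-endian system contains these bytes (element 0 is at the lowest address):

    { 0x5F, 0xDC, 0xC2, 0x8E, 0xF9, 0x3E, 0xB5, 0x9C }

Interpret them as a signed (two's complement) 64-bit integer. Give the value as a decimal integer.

Little-endian: lowest address holds the least-significant byte.
Reassemble most-significant byte first: 9C B5 3E F9 8E C2 DC 5F → 0x9CB53EF98EC2DC5F.
Top bit is set, so as a signed 64-bit value this is 0x9CB53EF98EC2DC5F − 2^64 = -7154743191445250977.

-7154743191445250977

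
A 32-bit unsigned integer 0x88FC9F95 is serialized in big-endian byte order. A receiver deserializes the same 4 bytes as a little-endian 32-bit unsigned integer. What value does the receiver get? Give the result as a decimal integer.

Stored big-endian, the bytes at ascending addresses are 88 FC 9F 95.
Read back as little-endian, the first byte is least significant, giving 0x959FFC88.
0x959FFC88 = 2510290056.

2510290056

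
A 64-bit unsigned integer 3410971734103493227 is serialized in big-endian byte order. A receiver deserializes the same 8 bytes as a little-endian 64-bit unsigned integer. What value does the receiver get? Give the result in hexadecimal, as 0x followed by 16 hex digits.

0x6B0A2356B834562F

3410971734103493227 in 64-bit hexadecimal is 0x2F5634B856230A6B.
Stored big-endian, the bytes at ascending addresses are 2F 56 34 B8 56 23 0A 6B.
Read back as little-endian, the first byte is least significant, giving 0x6B0A2356B834562F.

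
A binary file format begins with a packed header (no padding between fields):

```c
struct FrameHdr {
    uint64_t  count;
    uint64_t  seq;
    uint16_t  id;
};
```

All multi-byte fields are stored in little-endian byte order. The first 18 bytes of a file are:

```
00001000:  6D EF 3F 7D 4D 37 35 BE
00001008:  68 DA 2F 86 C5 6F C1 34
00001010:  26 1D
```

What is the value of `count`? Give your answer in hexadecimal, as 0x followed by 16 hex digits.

`count` is the first field, at byte offset 0, occupying 8 bytes.
Bytes at offsets 0..7: 6D EF 3F 7D 4D 37 35 BE.
Little-endian: lowest address holds the least-significant byte.
Reassemble most-significant byte first: BE 35 37 4D 7D 3F EF 6D → 0xBE35374D7D3FEF6D.

0xBE35374D7D3FEF6D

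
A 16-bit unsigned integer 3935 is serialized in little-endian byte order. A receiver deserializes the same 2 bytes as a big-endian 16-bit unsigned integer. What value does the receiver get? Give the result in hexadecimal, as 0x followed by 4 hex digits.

0x5F0F

3935 in 16-bit hexadecimal is 0x0F5F.
Stored little-endian, the bytes at ascending addresses are 5F 0F.
Read back as big-endian, the last byte is least significant, giving 0x5F0F.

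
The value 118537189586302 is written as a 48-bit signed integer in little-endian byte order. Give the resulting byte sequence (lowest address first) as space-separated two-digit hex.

7E F5 13 17 CF 6B

118537189586302 in hexadecimal, padded to 48 bits, is 0x6BCF1713F57E.
Split into bytes (most-significant first): 6B CF 17 13 F5 7E.
In little-endian order the low byte comes first in memory.
So at ascending addresses the bytes are 7E F5 13 17 CF 6B.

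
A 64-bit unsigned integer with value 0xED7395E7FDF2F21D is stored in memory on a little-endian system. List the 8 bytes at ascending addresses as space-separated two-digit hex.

1D F2 F2 FD E7 95 73 ED

Split into bytes (most-significant first): ED 73 95 E7 FD F2 F2 1D.
In little-endian order the low byte comes first in memory.
So at ascending addresses the bytes are 1D F2 F2 FD E7 95 73 ED.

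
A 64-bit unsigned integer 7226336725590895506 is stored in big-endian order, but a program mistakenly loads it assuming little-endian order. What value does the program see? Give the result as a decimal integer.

7226336725590895506 in 64-bit hexadecimal is 0x64491AF714346B92.
Stored big-endian, the bytes at ascending addresses are 64 49 1A F7 14 34 6B 92.
Read back as little-endian, the first byte is least significant, giving 0x926B3414F71A4964.
0x926B3414F71A4964 = 10550583816695204196.

10550583816695204196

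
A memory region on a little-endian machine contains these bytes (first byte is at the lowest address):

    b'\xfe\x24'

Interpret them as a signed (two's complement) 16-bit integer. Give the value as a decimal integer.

9470

Little-endian stores the least-significant byte at the lowest address.
Reassemble most-significant byte first: 24 FE → 0x24FE.
0x24FE = 9470.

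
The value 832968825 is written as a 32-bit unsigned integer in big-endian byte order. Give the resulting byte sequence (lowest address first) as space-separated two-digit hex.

31 A6 18 79

832968825 in hexadecimal, padded to 32 bits, is 0x31A61879.
Split into bytes (most-significant first): 31 A6 18 79.
In big-endian order the high byte comes first in memory.
So the memory order matches the most-significant-first order: 31 A6 18 79.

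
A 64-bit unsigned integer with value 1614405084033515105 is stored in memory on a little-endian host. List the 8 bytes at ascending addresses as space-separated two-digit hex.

1614405084033515105 in hexadecimal, padded to 64 bits, is 0x166784DED566FE61.
Split into bytes (most-significant first): 16 67 84 DE D5 66 FE 61.
In little-endian order the low byte comes first in memory.
So at ascending addresses the bytes are 61 FE 66 D5 DE 84 67 16.

61 FE 66 D5 DE 84 67 16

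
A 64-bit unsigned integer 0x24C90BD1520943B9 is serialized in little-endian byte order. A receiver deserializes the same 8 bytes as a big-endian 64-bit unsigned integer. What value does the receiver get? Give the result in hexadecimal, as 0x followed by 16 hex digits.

Stored little-endian, the bytes at ascending addresses are B9 43 09 52 D1 0B C9 24.
Read back as big-endian, the last byte is least significant, giving 0xB9430952D10BC924.

0xB9430952D10BC924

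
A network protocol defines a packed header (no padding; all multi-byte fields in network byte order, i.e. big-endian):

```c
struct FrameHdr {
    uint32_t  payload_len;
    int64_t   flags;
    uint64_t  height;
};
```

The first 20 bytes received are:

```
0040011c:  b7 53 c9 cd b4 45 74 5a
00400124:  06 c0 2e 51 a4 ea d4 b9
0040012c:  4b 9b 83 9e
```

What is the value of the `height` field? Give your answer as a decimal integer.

11883544459072996254

`height` follows `payload_len` (4 B), `flags` (8 B), so it starts at offset 4 + 8 = 12 and occupies 8 bytes.
Bytes at offsets 12..19: A4 EA D4 B9 4B 9B 83 9E.
In big-endian order the high byte comes first in memory.
The bytes are already most-significant first: 0xA4EAD4B94B9B839E.
0xA4EAD4B94B9B839E = 11883544459072996254.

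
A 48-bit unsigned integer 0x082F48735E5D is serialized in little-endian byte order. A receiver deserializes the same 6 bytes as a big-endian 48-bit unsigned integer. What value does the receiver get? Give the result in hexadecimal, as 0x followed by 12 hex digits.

Stored little-endian, the bytes at ascending addresses are 5D 5E 73 48 2F 08.
Read back as big-endian, the last byte is least significant, giving 0x5D5E73482F08.

0x5D5E73482F08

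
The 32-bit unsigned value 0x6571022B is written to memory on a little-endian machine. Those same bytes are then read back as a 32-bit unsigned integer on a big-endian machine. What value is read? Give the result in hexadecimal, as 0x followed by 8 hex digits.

Stored little-endian, the bytes at ascending addresses are 2B 02 71 65.
Read back as big-endian, the last byte is least significant, giving 0x2B027165.

0x2B027165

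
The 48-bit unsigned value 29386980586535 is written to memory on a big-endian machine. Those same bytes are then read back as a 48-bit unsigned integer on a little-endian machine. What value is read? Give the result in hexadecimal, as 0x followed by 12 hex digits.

29386980586535 in 48-bit hexadecimal is 0x1ABA3089F427.
Stored big-endian, the bytes at ascending addresses are 1A BA 30 89 F4 27.
Read back as little-endian, the first byte is least significant, giving 0x27F48930BA1A.

0x27F48930BA1A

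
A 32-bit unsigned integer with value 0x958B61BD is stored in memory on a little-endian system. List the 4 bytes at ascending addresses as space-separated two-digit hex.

Split into bytes (most-significant first): 95 8B 61 BD.
In little-endian order the low byte comes first in memory.
So at ascending addresses the bytes are BD 61 8B 95.

BD 61 8B 95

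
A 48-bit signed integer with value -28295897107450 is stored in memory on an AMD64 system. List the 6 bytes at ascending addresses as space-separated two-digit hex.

Two's complement of -28295897107450 in 48 bits: 28295897107450 = 0x19BC26E54BFA; invert → 0xE643D91AB405; add 1 → 0xE643D91AB406.
Split into bytes (most-significant first): E6 43 D9 1A B4 06.
Little-endian: lowest address holds the least-significant byte.
So at ascending addresses the bytes are 06 B4 1A D9 43 E6.

06 B4 1A D9 43 E6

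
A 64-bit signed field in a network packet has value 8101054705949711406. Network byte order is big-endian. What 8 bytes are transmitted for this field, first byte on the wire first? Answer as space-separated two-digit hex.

8101054705949711406 in hexadecimal, padded to 64 bits, is 0x706CBA5576239C2E.
Split into bytes (most-significant first): 70 6C BA 55 76 23 9C 2E.
Big-endian stores the most-significant byte at the lowest address.
So the memory order matches the most-significant-first order: 70 6C BA 55 76 23 9C 2E.

70 6C BA 55 76 23 9C 2E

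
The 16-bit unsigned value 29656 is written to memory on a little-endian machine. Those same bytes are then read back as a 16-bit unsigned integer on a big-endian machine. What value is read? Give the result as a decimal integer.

29656 in 16-bit hexadecimal is 0x73D8.
Stored little-endian, the bytes at ascending addresses are D8 73.
Read back as big-endian, the last byte is least significant, giving 0xD873.
0xD873 = 55411.

55411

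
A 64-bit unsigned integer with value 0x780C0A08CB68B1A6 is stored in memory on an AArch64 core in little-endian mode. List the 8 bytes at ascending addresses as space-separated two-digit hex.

A6 B1 68 CB 08 0A 0C 78

Split into bytes (most-significant first): 78 0C 0A 08 CB 68 B1 A6.
In little-endian order the low byte comes first in memory.
So at ascending addresses the bytes are A6 B1 68 CB 08 0A 0C 78.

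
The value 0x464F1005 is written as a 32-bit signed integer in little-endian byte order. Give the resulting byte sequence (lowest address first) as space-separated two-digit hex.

Split into bytes (most-significant first): 46 4F 10 05.
In little-endian order the low byte comes first in memory.
So at ascending addresses the bytes are 05 10 4F 46.

05 10 4F 46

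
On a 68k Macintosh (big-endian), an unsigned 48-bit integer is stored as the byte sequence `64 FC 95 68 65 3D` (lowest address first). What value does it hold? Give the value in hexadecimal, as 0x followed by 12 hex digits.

0x64FC9568653D

Big-endian: lowest address holds the most-significant byte.
The bytes are already most-significant first: 0x64FC9568653D.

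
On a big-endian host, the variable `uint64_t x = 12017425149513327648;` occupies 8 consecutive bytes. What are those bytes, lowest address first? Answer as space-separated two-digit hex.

12017425149513327648 in hexadecimal, padded to 64 bits, is 0xA6C678809F966420.
Split into bytes (most-significant first): A6 C6 78 80 9F 96 64 20.
In big-endian order the high byte comes first in memory.
So the memory order matches the most-significant-first order: A6 C6 78 80 9F 96 64 20.

A6 C6 78 80 9F 96 64 20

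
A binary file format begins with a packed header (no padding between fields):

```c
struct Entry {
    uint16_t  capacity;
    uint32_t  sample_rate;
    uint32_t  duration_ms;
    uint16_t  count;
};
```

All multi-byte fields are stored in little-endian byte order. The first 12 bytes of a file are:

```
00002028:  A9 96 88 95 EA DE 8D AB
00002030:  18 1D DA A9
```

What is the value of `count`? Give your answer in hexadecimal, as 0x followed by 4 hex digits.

`count` follows `capacity` (2 B), `sample_rate` (4 B), `duration_ms` (4 B), so it starts at offset 2 + 4 + 4 = 10 and occupies 2 bytes.
Bytes at offsets 10..11: DA A9.
In little-endian order the low byte comes first in memory.
Reassemble most-significant byte first: A9 DA → 0xA9DA.

0xA9DA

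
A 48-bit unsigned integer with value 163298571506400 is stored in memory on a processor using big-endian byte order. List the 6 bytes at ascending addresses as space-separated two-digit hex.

94 84 E9 58 D2 E0

163298571506400 in hexadecimal, padded to 48 bits, is 0x9484E958D2E0.
Split into bytes (most-significant first): 94 84 E9 58 D2 E0.
Big-endian stores the most-significant byte at the lowest address.
So the memory order matches the most-significant-first order: 94 84 E9 58 D2 E0.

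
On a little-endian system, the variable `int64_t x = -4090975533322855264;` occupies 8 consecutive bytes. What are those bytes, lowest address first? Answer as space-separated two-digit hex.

A0 1C 7A 67 6D EF 39 C7

Two's complement of -4090975533322855264 in 64 bits: 4090975533322855264 = 0x38C610929885E360; invert → 0xC739EF6D677A1C9F; add 1 → 0xC739EF6D677A1CA0.
Split into bytes (most-significant first): C7 39 EF 6D 67 7A 1C A0.
Little-endian: lowest address holds the least-significant byte.
So at ascending addresses the bytes are A0 1C 7A 67 6D EF 39 C7.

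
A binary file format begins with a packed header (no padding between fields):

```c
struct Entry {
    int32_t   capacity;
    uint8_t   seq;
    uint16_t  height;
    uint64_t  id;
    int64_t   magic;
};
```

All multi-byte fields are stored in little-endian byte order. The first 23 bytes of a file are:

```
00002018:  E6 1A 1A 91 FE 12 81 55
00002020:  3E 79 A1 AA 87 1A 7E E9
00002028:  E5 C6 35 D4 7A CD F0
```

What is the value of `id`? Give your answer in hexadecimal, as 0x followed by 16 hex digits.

0x7E1A87AAA1793E55

`id` follows `capacity` (4 B), `seq` (1 B), `height` (2 B), so it starts at offset 4 + 1 + 2 = 7 and occupies 8 bytes.
Bytes at offsets 7..14: 55 3E 79 A1 AA 87 1A 7E.
Little-endian stores the least-significant byte at the lowest address.
Reassemble most-significant byte first: 7E 1A 87 AA A1 79 3E 55 → 0x7E1A87AAA1793E55.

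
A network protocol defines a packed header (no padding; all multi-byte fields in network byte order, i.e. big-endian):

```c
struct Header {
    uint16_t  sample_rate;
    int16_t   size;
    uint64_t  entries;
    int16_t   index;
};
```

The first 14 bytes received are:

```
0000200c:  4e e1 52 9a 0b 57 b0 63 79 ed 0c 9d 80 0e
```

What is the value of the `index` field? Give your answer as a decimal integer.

-32754

`index` follows `sample_rate` (2 B), `size` (2 B), `entries` (8 B), so it starts at offset 2 + 2 + 8 = 12 and occupies 2 bytes.
Bytes at offsets 12..13: 80 0E.
Big-endian: lowest address holds the most-significant byte.
The bytes are already most-significant first: 0x800E.
Top bit is set, so as a signed 16-bit value this is 0x800E − 2^16 = -32754.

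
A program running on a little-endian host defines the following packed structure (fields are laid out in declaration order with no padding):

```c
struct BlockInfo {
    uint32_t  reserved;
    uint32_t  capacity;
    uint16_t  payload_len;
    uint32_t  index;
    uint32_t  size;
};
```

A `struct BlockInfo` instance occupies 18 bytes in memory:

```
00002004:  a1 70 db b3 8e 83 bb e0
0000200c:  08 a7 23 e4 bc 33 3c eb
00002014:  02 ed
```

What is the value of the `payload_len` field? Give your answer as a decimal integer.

42760

`payload_len` follows `reserved` (4 B), `capacity` (4 B), so it starts at offset 4 + 4 = 8 and occupies 2 bytes.
Bytes at offsets 8..9: 08 A7.
Little-endian stores the least-significant byte at the lowest address.
Reassemble most-significant byte first: A7 08 → 0xA708.
0xA708 = 42760.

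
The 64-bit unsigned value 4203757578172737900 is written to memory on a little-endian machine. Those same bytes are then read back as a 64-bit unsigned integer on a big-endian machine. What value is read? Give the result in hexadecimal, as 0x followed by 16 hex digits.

4203757578172737900 in 64-bit hexadecimal is 0x3A56BF3EB0D7A96C.
Stored little-endian, the bytes at ascending addresses are 6C A9 D7 B0 3E BF 56 3A.
Read back as big-endian, the last byte is least significant, giving 0x6CA9D7B03EBF563A.

0x6CA9D7B03EBF563A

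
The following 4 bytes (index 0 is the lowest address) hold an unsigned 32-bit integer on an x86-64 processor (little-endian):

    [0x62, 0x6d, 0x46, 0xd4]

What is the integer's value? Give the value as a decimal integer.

Little-endian stores the least-significant byte at the lowest address.
Reassemble most-significant byte first: D4 46 6D 62 → 0xD4466D62.
0xD4466D62 = 3561385314.

3561385314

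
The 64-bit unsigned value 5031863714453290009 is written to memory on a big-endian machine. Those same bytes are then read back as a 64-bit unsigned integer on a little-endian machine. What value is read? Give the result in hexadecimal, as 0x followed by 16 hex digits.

5031863714453290009 in 64-bit hexadecimal is 0x45D4C5636A2A7C19.
Stored big-endian, the bytes at ascending addresses are 45 D4 C5 63 6A 2A 7C 19.
Read back as little-endian, the first byte is least significant, giving 0x197C2A6A63C5D445.

0x197C2A6A63C5D445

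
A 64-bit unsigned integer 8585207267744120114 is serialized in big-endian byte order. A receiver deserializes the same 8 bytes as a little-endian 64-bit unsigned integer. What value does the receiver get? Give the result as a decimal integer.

3638342304227927159

8585207267744120114 in 64-bit hexadecimal is 0x7724C8860CFD7D32.
Stored big-endian, the bytes at ascending addresses are 77 24 C8 86 0C FD 7D 32.
Read back as little-endian, the first byte is least significant, giving 0x327DFD0C86C82477.
0x327DFD0C86C82477 = 3638342304227927159.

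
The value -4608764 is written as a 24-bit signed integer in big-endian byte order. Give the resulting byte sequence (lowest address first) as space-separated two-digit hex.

B9 AD 04

Two's complement of -4608764 in 24 bits: 4608764 = 0x4652FC; invert → 0xB9AD03; add 1 → 0xB9AD04.
Split into bytes (most-significant first): B9 AD 04.
In big-endian order the high byte comes first in memory.
So the memory order matches the most-significant-first order: B9 AD 04.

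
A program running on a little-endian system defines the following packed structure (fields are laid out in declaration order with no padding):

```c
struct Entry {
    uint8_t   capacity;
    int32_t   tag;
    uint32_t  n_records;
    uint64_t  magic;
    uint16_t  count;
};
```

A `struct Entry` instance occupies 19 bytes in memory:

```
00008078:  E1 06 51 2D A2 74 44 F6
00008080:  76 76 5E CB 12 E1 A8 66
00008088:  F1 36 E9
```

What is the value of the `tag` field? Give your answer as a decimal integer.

`tag` follows `capacity` (1 byte), so it starts at byte offset 1 and occupies 4 bytes.
Bytes at offsets 1..4: 06 51 2D A2.
Little-endian stores the least-significant byte at the lowest address.
Reassemble most-significant byte first: A2 2D 51 06 → 0xA22D5106.
Top bit is set, so as a signed 32-bit value this is 0xA22D5106 − 2^32 = -1574088442.

-1574088442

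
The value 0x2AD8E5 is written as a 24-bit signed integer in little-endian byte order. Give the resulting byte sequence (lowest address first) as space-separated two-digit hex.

E5 D8 2A

Split into bytes (most-significant first): 2A D8 E5.
Little-endian stores the least-significant byte at the lowest address.
So at ascending addresses the bytes are E5 D8 2A.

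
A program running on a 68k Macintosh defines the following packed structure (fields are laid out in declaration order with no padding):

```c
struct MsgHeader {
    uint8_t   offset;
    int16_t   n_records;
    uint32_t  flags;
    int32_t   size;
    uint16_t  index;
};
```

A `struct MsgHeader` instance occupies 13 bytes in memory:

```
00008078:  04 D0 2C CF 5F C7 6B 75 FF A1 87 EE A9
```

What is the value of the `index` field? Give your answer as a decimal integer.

61097

`index` follows `offset` (1 B), `n_records` (2 B), `flags` (4 B), `size` (4 B), so it starts at offset 1 + 2 + 4 + 4 = 11 and occupies 2 bytes.
Bytes at offsets 11..12: EE A9.
In big-endian order the high byte comes first in memory.
The bytes are already most-significant first: 0xEEA9.
0xEEA9 = 61097.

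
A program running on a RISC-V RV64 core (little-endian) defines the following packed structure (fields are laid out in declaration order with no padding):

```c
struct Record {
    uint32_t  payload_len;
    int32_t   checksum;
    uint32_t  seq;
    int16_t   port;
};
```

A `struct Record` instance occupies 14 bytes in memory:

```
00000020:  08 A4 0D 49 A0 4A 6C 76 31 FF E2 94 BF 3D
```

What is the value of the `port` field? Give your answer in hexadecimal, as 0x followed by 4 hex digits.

0x3DBF

`port` follows `payload_len` (4 B), `checksum` (4 B), `seq` (4 B), so it starts at offset 4 + 4 + 4 = 12 and occupies 2 bytes.
Bytes at offsets 12..13: BF 3D.
In little-endian order the low byte comes first in memory.
Reassemble most-significant byte first: 3D BF → 0x3DBF.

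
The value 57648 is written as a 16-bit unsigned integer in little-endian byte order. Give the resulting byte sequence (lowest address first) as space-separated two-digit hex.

30 E1

57648 in hexadecimal, padded to 16 bits, is 0xE130.
Split into bytes (most-significant first): E1 30.
In little-endian order the low byte comes first in memory.
So at ascending addresses the bytes are 30 E1.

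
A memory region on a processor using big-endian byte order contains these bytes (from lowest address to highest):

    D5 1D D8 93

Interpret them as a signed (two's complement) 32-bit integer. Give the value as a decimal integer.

-719464301

In big-endian order the high byte comes first in memory.
The bytes are already most-significant first: 0xD51DD893.
Top bit is set, so as a signed 32-bit value this is 0xD51DD893 − 2^32 = -719464301.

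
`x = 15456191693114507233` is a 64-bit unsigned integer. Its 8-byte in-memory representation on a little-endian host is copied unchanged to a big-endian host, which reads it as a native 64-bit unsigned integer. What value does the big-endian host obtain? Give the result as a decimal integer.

15456191693114507233 in 64-bit hexadecimal is 0xD67F6C74586EFFE1.
Stored little-endian, the bytes at ascending addresses are E1 FF 6E 58 74 6C 7F D6.
Read back as big-endian, the last byte is least significant, giving 0xE1FF6E58746C7FD6.
0xE1FF6E58746C7FD6 = 16284856103784447958.

16284856103784447958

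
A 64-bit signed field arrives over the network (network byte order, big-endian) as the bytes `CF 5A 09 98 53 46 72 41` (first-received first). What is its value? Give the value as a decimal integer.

Big-endian: lowest address holds the most-significant byte.
The bytes are already most-significant first: 0xCF5A099853467241.
Top bit is set, so as a signed 64-bit value this is 0xCF5A099853467241 − 2^64 = -3505478810117705151.

-3505478810117705151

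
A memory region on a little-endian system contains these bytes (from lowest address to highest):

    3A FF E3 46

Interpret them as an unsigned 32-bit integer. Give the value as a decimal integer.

Little-endian stores the least-significant byte at the lowest address.
Reassemble most-significant byte first: 46 E3 FF 3A → 0x46E3FF3A.
0x46E3FF3A = 1189347130.

1189347130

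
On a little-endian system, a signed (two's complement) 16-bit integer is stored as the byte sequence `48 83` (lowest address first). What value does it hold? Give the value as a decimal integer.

-31928

Little-endian: lowest address holds the least-significant byte.
Reassemble most-significant byte first: 83 48 → 0x8348.
Top bit is set, so as a signed 16-bit value this is 0x8348 − 2^16 = -31928.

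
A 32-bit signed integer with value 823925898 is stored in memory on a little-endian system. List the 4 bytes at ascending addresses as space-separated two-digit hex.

8A 1C 1C 31

823925898 in hexadecimal, padded to 32 bits, is 0x311C1C8A.
Split into bytes (most-significant first): 31 1C 1C 8A.
Little-endian: lowest address holds the least-significant byte.
So at ascending addresses the bytes are 8A 1C 1C 31.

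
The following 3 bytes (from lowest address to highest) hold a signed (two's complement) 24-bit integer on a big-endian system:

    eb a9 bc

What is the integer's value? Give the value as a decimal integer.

-1332804

In big-endian order the high byte comes first in memory.
The bytes are already most-significant first: 0xEBA9BC.
Top bit is set, so as a signed 24-bit value this is 0xEBA9BC − 2^24 = -1332804.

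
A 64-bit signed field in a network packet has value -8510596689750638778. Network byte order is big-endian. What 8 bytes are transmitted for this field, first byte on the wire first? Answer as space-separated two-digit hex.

Two's complement of -8510596689750638778 in 64 bits: 8510596689750638778 = 0x761BB6992733C0BA; invert → 0x89E44966D8CC3F45; add 1 → 0x89E44966D8CC3F46.
Split into bytes (most-significant first): 89 E4 49 66 D8 CC 3F 46.
In big-endian order the high byte comes first in memory.
So the memory order matches the most-significant-first order: 89 E4 49 66 D8 CC 3F 46.

89 E4 49 66 D8 CC 3F 46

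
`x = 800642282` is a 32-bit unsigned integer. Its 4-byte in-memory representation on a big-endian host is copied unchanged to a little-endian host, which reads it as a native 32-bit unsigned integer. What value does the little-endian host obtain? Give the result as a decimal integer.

3939809327

800642282 in 32-bit hexadecimal is 0x2FB8D4EA.
Stored big-endian, the bytes at ascending addresses are 2F B8 D4 EA.
Read back as little-endian, the first byte is least significant, giving 0xEAD4B82F.
0xEAD4B82F = 3939809327.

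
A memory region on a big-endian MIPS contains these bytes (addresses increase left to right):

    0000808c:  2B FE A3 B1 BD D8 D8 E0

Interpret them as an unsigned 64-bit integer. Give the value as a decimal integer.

3170151171505051872

In big-endian order the high byte comes first in memory.
The bytes are already most-significant first: 0x2BFEA3B1BDD8D8E0.
0x2BFEA3B1BDD8D8E0 = 3170151171505051872.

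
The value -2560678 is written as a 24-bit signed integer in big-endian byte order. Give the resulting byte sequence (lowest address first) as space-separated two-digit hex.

D8 ED 5A

Two's complement of -2560678 in 24 bits: 2560678 = 0x2712A6; invert → 0xD8ED59; add 1 → 0xD8ED5A.
Split into bytes (most-significant first): D8 ED 5A.
Big-endian stores the most-significant byte at the lowest address.
So the memory order matches the most-significant-first order: D8 ED 5A.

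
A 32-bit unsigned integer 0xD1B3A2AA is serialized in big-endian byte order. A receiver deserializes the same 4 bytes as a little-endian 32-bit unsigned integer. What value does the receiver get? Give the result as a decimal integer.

2862789585

Stored big-endian, the bytes at ascending addresses are D1 B3 A2 AA.
Read back as little-endian, the first byte is least significant, giving 0xAAA2B3D1.
0xAAA2B3D1 = 2862789585.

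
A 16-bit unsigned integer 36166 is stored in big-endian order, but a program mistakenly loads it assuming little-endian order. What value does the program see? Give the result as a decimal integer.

36166 in 16-bit hexadecimal is 0x8D46.
Stored big-endian, the bytes at ascending addresses are 8D 46.
Read back as little-endian, the first byte is least significant, giving 0x468D.
0x468D = 18061.

18061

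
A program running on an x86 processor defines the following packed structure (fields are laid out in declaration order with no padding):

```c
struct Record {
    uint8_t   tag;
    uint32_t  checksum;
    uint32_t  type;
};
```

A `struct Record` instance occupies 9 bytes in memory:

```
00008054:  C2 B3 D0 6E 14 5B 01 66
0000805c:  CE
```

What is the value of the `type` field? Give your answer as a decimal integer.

3462791515

`type` follows `tag` (1 B), `checksum` (4 B), so it starts at offset 1 + 4 = 5 and occupies 4 bytes.
Bytes at offsets 5..8: 5B 01 66 CE.
Little-endian stores the least-significant byte at the lowest address.
Reassemble most-significant byte first: CE 66 01 5B → 0xCE66015B.
0xCE66015B = 3462791515.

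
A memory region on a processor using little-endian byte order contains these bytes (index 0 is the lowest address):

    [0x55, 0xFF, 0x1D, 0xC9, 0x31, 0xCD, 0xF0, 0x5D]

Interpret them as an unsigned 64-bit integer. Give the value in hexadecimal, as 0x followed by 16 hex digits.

0x5DF0CD31C91DFF55

In little-endian order the low byte comes first in memory.
Reassemble most-significant byte first: 5D F0 CD 31 C9 1D FF 55 → 0x5DF0CD31C91DFF55.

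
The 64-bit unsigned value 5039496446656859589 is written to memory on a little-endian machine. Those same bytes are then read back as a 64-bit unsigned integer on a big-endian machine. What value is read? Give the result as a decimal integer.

5039496446656859589 in 64-bit hexadecimal is 0x45EFE3515DD34DC5.
Stored little-endian, the bytes at ascending addresses are C5 4D D3 5D 51 E3 EF 45.
Read back as big-endian, the last byte is least significant, giving 0xC54DD35D51E3EF45.
0xC54DD35D51E3EF45 = 14217251996437835589.

14217251996437835589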